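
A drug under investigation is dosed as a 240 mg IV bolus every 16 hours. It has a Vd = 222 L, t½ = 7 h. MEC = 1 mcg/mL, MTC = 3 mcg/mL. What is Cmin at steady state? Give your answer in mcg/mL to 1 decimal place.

0.3 mcg/mL

Over one 16-h interval, 16/7 ≈ 2.2857 half-lives elapse, leaving f ≈ 0.2051 of each dose.
Each bolus raises the concentration by D/Vd = 240/222 ≈ 1.081 mcg/mL.
Steady-state trough Cmin,ss = C₀·f/(1−f) ≈ 1.081 × 0.2051/0.7949 ≈ 0.279 mcg/mL.
Trough 0.3 mcg/mL vs MEC 1 mcg/mL: subtherapeutic.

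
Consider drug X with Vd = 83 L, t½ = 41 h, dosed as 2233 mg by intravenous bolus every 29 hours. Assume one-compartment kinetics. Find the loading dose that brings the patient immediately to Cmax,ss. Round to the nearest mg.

f = (1/2)^(29/41) ≈ 0.612458; accumulation ratio R = 1/(1−f) ≈ 2.58037.
Loading dose to hit Cmax,ss on first dose: D_load = D_maint·R ≈ 2233 × 2.58037 ≈ 5761.97 mg.

5762 mg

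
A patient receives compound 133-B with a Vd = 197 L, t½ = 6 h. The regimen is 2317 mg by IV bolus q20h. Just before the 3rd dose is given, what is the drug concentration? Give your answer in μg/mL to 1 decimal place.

f = (1/2)^(τ/t½) = (1/2)^(20/6) ≈ 0.0992.
C₀ = D/Vd = 2317/197 ≈ 11.761 μg/mL.
Before the 3rd dose, 2 doses have been given. Superposition: Cmin = C₀·(f + f²).
≈ 11.761 × (0.0992 + 0.0098) ≈ 11.761 × 0.1090 ≈ 1.282 μg/mL.

1.3 μg/mL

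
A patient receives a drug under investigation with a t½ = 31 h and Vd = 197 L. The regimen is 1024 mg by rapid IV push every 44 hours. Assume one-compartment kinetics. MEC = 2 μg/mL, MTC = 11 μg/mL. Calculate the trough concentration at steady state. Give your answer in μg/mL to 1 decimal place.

3.1 μg/mL

Over one 44-h interval, 44/31 ≈ 1.4194 half-lives elapse, leaving f ≈ 0.3739 of each dose.
Accumulation ratio R = 1/(1 − f) ≈ 1/0.6261 ≈ 1.5972.
Single-dose peak C₀ = D/Vd = 1024/197 ≈ 5.198 μg/mL.
Steady-state peak Cmax,ss = C₀·R ≈ 5.198 × 1.5972 ≈ 8.302 μg/mL.
Steady-state trough Cmin,ss = Cmax,ss·f ≈ 8.302 × 0.3739 ≈ 3.104 μg/mL.
Trough 3.1 μg/mL vs MEC 2 μg/mL: adequate.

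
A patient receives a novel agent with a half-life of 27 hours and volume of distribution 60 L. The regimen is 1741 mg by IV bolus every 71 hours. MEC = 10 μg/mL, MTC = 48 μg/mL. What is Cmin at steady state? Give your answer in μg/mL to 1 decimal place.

τ/t½ = 71/27 ≈ 2.6296, so fraction remaining f = (1/2)^(71/27) ≈ 0.1616.
Each bolus raises the concentration by D/Vd = 1741/60 ≈ 29.017 μg/mL.
Steady-state trough Cmin,ss = C₀·f/(1−f) ≈ 29.017 × 0.1616/0.8384 ≈ 5.593 μg/mL.
Trough 5.6 μg/mL vs MEC 10 μg/mL: subtherapeutic.

5.6 μg/mL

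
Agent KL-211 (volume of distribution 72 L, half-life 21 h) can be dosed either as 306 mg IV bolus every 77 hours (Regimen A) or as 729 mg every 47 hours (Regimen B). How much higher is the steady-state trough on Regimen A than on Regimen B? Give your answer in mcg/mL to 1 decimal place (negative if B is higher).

-2.4 mcg/mL

Regimen A: f = (1/2)^(77/21) ≈ 0.0787; Cmin,ss = (306/72)·f/(1−f) ≈ 0.363 mcg/mL.
Regimen B: f = (1/2)^(47/21) ≈ 0.2120; Cmin,ss = (729/72)·f/(1−f) ≈ 2.724 mcg/mL.
Difference ≈ 0.363 − 2.724 ≈ -2.361 mcg/mL.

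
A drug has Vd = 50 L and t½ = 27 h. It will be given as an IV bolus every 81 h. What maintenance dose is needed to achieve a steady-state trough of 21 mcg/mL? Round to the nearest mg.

7350 mg

τ/t½ = 81/27 ≈ 3, so f = (1/2)^(81/27) ≈ 0.125000.
Cmin,ss = (D/Vd)·f/(1−f), so D = Cmin,ss·Vd·(1−f)/f.
D = 21 × 50 × (1−f)/f ≈ 21 × 50 × 7.00000 ≈ 7350.00 mg.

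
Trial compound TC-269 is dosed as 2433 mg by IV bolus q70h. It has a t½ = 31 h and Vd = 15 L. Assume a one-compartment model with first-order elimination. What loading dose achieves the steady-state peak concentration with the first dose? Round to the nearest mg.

3076 mg

f = (1/2)^(70/31) ≈ 0.209052; accumulation ratio R = 1/(1−f) ≈ 1.26431.
Loading dose to hit Cmax,ss on first dose: D_load = D_maint·R ≈ 2433 × 1.26431 ≈ 3076.07 mg.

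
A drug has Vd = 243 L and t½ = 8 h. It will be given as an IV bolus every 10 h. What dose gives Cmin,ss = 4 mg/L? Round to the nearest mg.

1340 mg

τ/t½ = 10/8 ≈ 1.25, so f = (1/2)^(10/8) ≈ 0.420448.
Cmin,ss = (D/Vd)·f/(1−f), so D = Cmin,ss·Vd·(1−f)/f.
D = 4 × 243 × (1−f)/f ≈ 4 × 243 × 1.37842 ≈ 1339.82 mg.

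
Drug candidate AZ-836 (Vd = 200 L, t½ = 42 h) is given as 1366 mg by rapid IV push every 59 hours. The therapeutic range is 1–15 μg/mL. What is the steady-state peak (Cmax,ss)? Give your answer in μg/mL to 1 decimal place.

11.0 μg/mL

Over one 59-h interval, 59/42 ≈ 1.4048 half-lives elapse, leaving f ≈ 0.3777 of each dose.
At steady state, accumulation factor R = 1/(1 − e^(−kτ)) ≈ 1.6069.
Each bolus raises the concentration by D/Vd = 1366/200 ≈ 6.830 μg/mL.
Cmax,ss = C₀/(1 − f) ≈ 6.830/0.6223 ≈ 10.975 μg/mL.
Peak 11.0 μg/mL vs MTC 15 μg/mL: below toxic threshold.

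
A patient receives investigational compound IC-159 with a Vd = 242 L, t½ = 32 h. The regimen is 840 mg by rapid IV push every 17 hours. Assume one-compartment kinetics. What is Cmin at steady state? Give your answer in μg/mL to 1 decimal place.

τ/t½ = 17/32 ≈ 0.53125, so fraction remaining f = (1/2)^(17/32) ≈ 0.6920.
Accumulation ratio R = 1/(1 − f) ≈ 1/0.3080 ≈ 3.2468.
Each bolus raises the concentration by D/Vd = 840/242 ≈ 3.471 μg/mL.
Cmax,ss = C₀/(1 − f) ≈ 3.471/0.3080 ≈ 11.269 μg/mL.
One interval later, Cmin,ss = Cmax,ss·e^(−kτ) ≈ 11.269 × 0.6920 ≈ 7.798 μg/mL.

7.8 μg/mL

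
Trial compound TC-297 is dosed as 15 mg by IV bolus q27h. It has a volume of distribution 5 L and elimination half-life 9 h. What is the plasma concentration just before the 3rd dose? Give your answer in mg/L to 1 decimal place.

f = (1/2)^(τ/t½) = (1/2)^(27/9) ≈ 0.1250.
C₀ = D/Vd = 15/5 ≈ 3.000 mg/L.
Before the 3rd dose, 2 doses have been given. Superposition: Cmin = C₀·(f + f²).
≈ 3.000 × (0.1250 + 0.0156) ≈ 3.000 × 0.1406 ≈ 0.422 mg/L.

0.4 mg/L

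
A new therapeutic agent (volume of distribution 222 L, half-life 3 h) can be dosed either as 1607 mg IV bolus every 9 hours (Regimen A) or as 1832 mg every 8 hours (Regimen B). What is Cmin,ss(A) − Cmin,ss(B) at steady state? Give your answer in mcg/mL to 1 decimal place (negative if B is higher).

Regimen A: f = (1/2)^(9/3) ≈ 0.1250; Cmin,ss = (1607/222)·f/(1−f) ≈ 1.034 mcg/mL.
Regimen B: f = (1/2)^(8/3) ≈ 0.1575; Cmin,ss = (1832/222)·f/(1−f) ≈ 1.543 mcg/mL.
Difference ≈ 1.034 − 1.543 ≈ -0.509 mcg/mL.

-0.5 mcg/mL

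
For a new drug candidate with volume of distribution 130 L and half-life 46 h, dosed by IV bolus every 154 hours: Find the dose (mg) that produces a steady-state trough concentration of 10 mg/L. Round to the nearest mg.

11935 mg

τ/t½ = 154/46 ≈ 3.3478, so f = (1/2)^(154/46) ≈ 0.098221.
Cmin,ss = (D/Vd)·f/(1−f), so D = Cmin,ss·Vd·(1−f)/f.
D = 10 × 130 × (1−f)/f ≈ 10 × 130 × 9.18112 ≈ 11935.46 mg.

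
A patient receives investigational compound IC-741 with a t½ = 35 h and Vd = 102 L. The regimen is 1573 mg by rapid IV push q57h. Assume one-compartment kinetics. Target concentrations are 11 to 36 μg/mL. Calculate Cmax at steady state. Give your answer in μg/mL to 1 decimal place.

22.8 μg/mL

Over one 57-h interval, 57/35 ≈ 1.6286 half-lives elapse, leaving f ≈ 0.3234 of each dose.
At steady state, accumulation factor R = 1/(1 − e^(−kτ)) ≈ 1.4780.
Single-dose peak C₀ = D/Vd = 1573/102 ≈ 15.422 μg/mL.
Cmax,ss = C₀/(1 − f) ≈ 15.422/0.6766 ≈ 22.793 μg/mL.
Peak 22.8 μg/mL vs MTC 36 μg/mL: below toxic threshold.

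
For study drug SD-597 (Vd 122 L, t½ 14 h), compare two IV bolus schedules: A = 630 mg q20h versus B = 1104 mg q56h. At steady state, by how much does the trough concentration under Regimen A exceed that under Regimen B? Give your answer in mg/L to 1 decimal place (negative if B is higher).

Regimen A: f = (1/2)^(20/14) ≈ 0.3715; Cmin,ss = (630/122)·f/(1−f) ≈ 3.052 mg/L.
Regimen B: f = (1/2)^(56/14) ≈ 0.0625; Cmin,ss = (1104/122)·f/(1−f) ≈ 0.603 mg/L.
Difference ≈ 3.052 − 0.603 ≈ 2.449 mg/L.

2.4 mg/L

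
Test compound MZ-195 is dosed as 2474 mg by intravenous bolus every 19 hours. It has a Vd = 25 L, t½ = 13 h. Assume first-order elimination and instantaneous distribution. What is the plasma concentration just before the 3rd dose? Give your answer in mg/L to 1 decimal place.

49.0 mg/L

f = (1/2)^(τ/t½) = (1/2)^(19/13) ≈ 0.3631.
C₀ = D/Vd = 2474/25 ≈ 98.960 mg/L.
Before the 3rd dose, 2 doses have been given. Superposition: Cmin = C₀·(f + f²).
≈ 98.960 × (0.3631 + 0.1318) ≈ 98.960 × 0.4949 ≈ 48.975 mg/L.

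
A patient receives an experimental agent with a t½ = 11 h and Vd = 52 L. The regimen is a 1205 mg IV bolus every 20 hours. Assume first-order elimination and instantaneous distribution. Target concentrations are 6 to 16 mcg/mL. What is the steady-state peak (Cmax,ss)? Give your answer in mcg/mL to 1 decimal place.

32.3 mcg/mL

τ/t½ = 20/11 ≈ 1.8182, so fraction remaining f = (1/2)^(20/11) ≈ 0.2836.
At steady state, accumulation factor R = 1/(1 − e^(−kτ)) ≈ 1.3959.
Single-dose peak C₀ = D/Vd = 1205/52 ≈ 23.173 mcg/mL.
Steady-state peak Cmax,ss = C₀·R ≈ 23.173 × 1.3959 ≈ 32.347 mcg/mL.
Peak 32.3 mcg/mL vs MTC 16 mcg/mL: exceeds toxic threshold.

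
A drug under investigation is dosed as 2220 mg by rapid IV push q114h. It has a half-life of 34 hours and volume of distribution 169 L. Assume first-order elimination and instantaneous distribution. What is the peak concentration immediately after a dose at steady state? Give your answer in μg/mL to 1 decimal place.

14.6 μg/mL

Over one 114-h interval, 114/34 ≈ 3.3529 half-lives elapse, leaving f ≈ 0.0979 of each dose.
At steady state, accumulation factor R = 1/(1 − e^(−kτ)) ≈ 1.1085.
Each bolus raises the concentration by D/Vd = 2220/169 ≈ 13.136 μg/mL.
Steady-state peak Cmax,ss = C₀·R ≈ 13.136 × 1.1085 ≈ 14.561 μg/mL.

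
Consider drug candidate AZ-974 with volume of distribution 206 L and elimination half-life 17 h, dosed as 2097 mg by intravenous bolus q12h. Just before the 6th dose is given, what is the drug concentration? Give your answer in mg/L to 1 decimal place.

f = (1/2)^(τ/t½) = (1/2)^(12/17) ≈ 0.6131.
C₀ = D/Vd = 2097/206 ≈ 10.180 mg/L.
Before the 6th dose, 5 doses have been given. Superposition: Cmin = C₀·(f + f² + … + f^5).
≈ 10.180 × (0.6131 + 0.3759 + 0.2305 + 0.1413 + 0.0866) ≈ 10.180 × 1.4474 ≈ 14.735 mg/L.

14.7 mg/L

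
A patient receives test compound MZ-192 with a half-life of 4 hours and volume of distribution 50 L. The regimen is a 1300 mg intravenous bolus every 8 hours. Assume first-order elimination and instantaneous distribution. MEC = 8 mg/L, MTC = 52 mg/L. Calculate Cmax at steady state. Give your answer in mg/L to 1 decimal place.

The dosing interval is 2 half-lives, so f = 2^(−2) = 0.25.
At steady state, R = 1/(1 − 0.25) = 4/3.
Single-dose peak C₀ = D/Vd = 1300/50 = 26 mg/L.
Steady-state peak Cmax,ss = C₀·R = 26 × 4/3 ≈ 34.667 mg/L.
Peak 34.7 mg/L vs MTC 52 mg/L: below toxic threshold.

34.7 mg/L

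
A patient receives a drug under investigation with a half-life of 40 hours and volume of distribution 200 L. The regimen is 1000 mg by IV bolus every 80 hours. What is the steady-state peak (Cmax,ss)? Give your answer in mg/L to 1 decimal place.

The dosing interval is 2 half-lives, so f = 2^(−2) = 0.25.
At steady state, R = 1/(1 − 0.25) = 4/3.
Single-dose peak C₀ = D/Vd = 1000/200 = 5 mg/L.
Steady-state peak Cmax,ss = C₀·R = 5 × 4/3 ≈ 6.667 mg/L.

6.7 mg/L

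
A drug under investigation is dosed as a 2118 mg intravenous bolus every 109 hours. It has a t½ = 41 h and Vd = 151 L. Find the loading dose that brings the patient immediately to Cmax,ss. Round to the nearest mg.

f = (1/2)^(109/41) ≈ 0.158380; accumulation ratio R = 1/(1−f) ≈ 1.18818.
Loading dose to hit Cmax,ss on first dose: D_load = D_maint·R ≈ 2118 × 1.18818 ≈ 2516.57 mg.

2517 mg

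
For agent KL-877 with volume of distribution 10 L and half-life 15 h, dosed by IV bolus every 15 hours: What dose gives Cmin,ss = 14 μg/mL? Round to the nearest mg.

τ/t½ = 15/15 ≈ 1, so f = (1/2)^(15/15) ≈ 0.500000.
Cmin,ss = (D/Vd)·f/(1−f), so D = Cmin,ss·Vd·(1−f)/f.
D = 14 × 10 × (1−f)/f ≈ 14 × 10 × 1.00000 ≈ 140.00 mg.

140 mg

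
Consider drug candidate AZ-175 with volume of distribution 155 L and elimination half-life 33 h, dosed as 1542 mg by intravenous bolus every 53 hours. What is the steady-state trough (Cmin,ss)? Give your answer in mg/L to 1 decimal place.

k = ln2/t½ = ln2/33 ≈ 0.021004 h⁻¹; fraction remaining f = e^(−kτ) = e^(−0.021004×53) ≈ 0.3285.
At steady state, accumulation factor R = 1/(1 − e^(−kτ)) ≈ 1.4892.
Each bolus raises the concentration by D/Vd = 1542/155 ≈ 9.948 mg/L.
Steady-state peak Cmax,ss = C₀·R ≈ 9.948 × 1.4892 ≈ 14.815 mg/L.
One interval later, Cmin,ss = Cmax,ss·e^(−kτ) ≈ 14.815 × 0.3285 ≈ 4.867 mg/L.

4.9 mg/L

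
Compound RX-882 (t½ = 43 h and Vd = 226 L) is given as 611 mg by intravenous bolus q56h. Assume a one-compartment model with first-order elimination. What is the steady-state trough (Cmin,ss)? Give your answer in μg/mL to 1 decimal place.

Over one 56-h interval, 56/43 ≈ 1.3023 half-lives elapse, leaving f ≈ 0.4055 of each dose.
At steady state, accumulation factor R = 1/(1 − e^(−kτ)) ≈ 1.6821.
Each bolus raises the concentration by D/Vd = 611/226 ≈ 2.704 μg/mL.
Steady-state peak Cmax,ss = C₀·R ≈ 2.704 × 1.6821 ≈ 4.548 μg/mL.
Steady-state trough Cmin,ss = Cmax,ss·f ≈ 4.548 × 0.4055 ≈ 1.844 μg/mL.

1.8 μg/mL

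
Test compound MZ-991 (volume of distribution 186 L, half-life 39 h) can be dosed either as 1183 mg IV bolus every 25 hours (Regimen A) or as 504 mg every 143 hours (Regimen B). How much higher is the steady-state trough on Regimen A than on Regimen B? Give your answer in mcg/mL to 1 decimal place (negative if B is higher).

11.1 mcg/mL

Regimen A: f = (1/2)^(25/39) ≈ 0.6413; Cmin,ss = (1183/186)·f/(1−f) ≈ 11.371 mcg/mL.
Regimen B: f = (1/2)^(143/39) ≈ 0.0787; Cmin,ss = (504/186)·f/(1−f) ≈ 0.231 mcg/mL.
Difference ≈ 11.371 − 0.231 ≈ 11.140 mcg/mL.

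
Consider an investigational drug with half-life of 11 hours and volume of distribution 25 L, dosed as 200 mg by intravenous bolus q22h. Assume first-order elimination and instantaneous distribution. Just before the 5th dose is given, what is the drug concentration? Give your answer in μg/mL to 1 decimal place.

f = (1/2)^(τ/t½) = (1/2)^(22/11) ≈ 0.2500.
C₀ = D/Vd = 200/25 ≈ 8.000 μg/mL.
Before the 5th dose, 4 doses have been given. Superposition: Cmin = C₀·(f + f² + … + f^4).
≈ 8.000 × (0.2500 + 0.0625 + 0.0156 + 0.0039) ≈ 8.000 × 0.3320 ≈ 2.656 μg/mL.

2.7 μg/mL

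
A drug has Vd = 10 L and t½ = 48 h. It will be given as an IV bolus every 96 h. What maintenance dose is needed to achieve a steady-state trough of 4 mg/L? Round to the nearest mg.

τ/t½ = 96/48 ≈ 2, so f = (1/2)^(96/48) ≈ 0.250000.
Cmin,ss = (D/Vd)·f/(1−f), so D = Cmin,ss·Vd·(1−f)/f.
D = 4 × 10 × (1−f)/f ≈ 4 × 10 × 3.00000 ≈ 120.00 mg.

120 mg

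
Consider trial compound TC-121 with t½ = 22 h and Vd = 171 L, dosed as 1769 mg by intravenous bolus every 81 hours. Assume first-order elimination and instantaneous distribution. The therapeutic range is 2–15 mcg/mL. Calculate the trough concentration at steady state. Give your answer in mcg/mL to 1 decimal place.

Over one 81-h interval, 81/22 ≈ 3.6818 half-lives elapse, leaving f ≈ 0.0779 of each dose.
Accumulation ratio R = 1/(1 − f) ≈ 1/0.9221 ≈ 1.0845.
Each bolus raises the concentration by D/Vd = 1769/171 ≈ 10.345 mcg/mL.
Cmax,ss = C₀/(1 − f) ≈ 10.345/0.9221 ≈ 11.219 mcg/mL.
Steady-state trough Cmin,ss = Cmax,ss·f ≈ 11.219 × 0.0779 ≈ 0.874 mcg/mL.
Trough 0.9 mcg/mL vs MEC 2 mcg/mL: subtherapeutic.

0.9 mcg/mL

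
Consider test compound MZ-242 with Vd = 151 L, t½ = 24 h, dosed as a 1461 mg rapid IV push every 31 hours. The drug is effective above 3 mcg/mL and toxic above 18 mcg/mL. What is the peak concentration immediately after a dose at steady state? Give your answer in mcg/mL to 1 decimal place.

16.4 mcg/mL

Over one 31-h interval, 31/24 ≈ 1.2917 half-lives elapse, leaving f ≈ 0.4085 of each dose.
Accumulation ratio R = 1/(1 − f) ≈ 1/0.5915 ≈ 1.6906.
Single-dose peak C₀ = D/Vd = 1461/151 ≈ 9.675 mcg/mL.
Cmax,ss = C₀/(1 − f) ≈ 9.675/0.5915 ≈ 16.357 mcg/mL.
Peak 16.4 mcg/mL vs MTC 18 mcg/mL: below toxic threshold.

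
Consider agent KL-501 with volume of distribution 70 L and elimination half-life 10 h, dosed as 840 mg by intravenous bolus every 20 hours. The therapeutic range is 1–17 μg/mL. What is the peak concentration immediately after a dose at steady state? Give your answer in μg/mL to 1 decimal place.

The dosing interval is 2 half-lives, so f = 2^(−2) = 0.25.
At steady state, R = 1/(1 − 0.25) = 4/3.
Single-dose peak C₀ = D/Vd = 840/70 = 12 μg/mL.
Steady-state peak Cmax,ss = C₀·R = 12 × 4/3 ≈ 16.000 μg/mL.
Peak 16.0 μg/mL vs MTC 17 μg/mL: below toxic threshold.

16.0 μg/mL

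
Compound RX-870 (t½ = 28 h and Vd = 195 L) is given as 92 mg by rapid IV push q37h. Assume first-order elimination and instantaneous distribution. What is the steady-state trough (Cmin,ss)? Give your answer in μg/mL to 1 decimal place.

Over one 37-h interval, 37/28 ≈ 1.3214 half-lives elapse, leaving f ≈ 0.4001 of each dose.
Each bolus raises the concentration by D/Vd = 92/195 ≈ 0.472 μg/mL.
Steady-state trough Cmin,ss = C₀·f/(1−f) ≈ 0.472 × 0.4001/0.5999 ≈ 0.315 μg/mL.

0.3 μg/mL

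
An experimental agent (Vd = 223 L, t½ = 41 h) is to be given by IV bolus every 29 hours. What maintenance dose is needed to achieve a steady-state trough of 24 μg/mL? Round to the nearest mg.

τ/t½ = 29/41 ≈ 0.70732, so f = (1/2)^(29/41) ≈ 0.612458.
Cmin,ss = (D/Vd)·f/(1−f), so D = Cmin,ss·Vd·(1−f)/f.
D = 24 × 223 × (1−f)/f ≈ 24 × 223 × 0.63277 ≈ 3386.59 mg.

3387 mg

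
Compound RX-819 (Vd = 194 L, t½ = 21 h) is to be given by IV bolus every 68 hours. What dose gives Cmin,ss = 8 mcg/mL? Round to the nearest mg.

13092 mg

τ/t½ = 68/21 ≈ 3.2381, so f = (1/2)^(68/21) ≈ 0.105983.
Cmin,ss = (D/Vd)·f/(1−f), so D = Cmin,ss·Vd·(1−f)/f.
D = 8 × 194 × (1−f)/f ≈ 8 × 194 × 8.43548 ≈ 13091.86 mg.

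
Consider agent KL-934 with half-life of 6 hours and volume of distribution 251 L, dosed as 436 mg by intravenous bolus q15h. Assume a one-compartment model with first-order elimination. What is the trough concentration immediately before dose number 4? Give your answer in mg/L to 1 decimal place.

0.4 mg/L

f = (1/2)^(τ/t½) = (1/2)^(15/6) ≈ 0.1768.
C₀ = D/Vd = 436/251 ≈ 1.737 mg/L.
Before the 4th dose, 3 doses have been given. Superposition: Cmin = C₀·(f + f² + … + f^3).
≈ 1.737 × (0.1768 + 0.0313 + 0.0055) ≈ 1.737 × 0.2136 ≈ 0.371 mg/L.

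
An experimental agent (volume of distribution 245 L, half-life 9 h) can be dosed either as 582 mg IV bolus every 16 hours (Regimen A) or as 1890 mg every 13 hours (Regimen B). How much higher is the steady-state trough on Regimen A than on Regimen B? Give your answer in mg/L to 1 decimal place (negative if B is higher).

-3.5 mg/L

Regimen A: f = (1/2)^(16/9) ≈ 0.2916; Cmin,ss = (582/245)·f/(1−f) ≈ 0.978 mg/L.
Regimen B: f = (1/2)^(13/9) ≈ 0.3674; Cmin,ss = (1890/245)·f/(1−f) ≈ 4.480 mg/L.
Difference ≈ 0.978 − 4.480 ≈ -3.502 mg/L.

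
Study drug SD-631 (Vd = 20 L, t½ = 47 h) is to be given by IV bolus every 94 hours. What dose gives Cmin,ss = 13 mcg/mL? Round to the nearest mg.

780 mg

τ/t½ = 94/47 ≈ 2, so f = (1/2)^(94/47) ≈ 0.250000.
Cmin,ss = (D/Vd)·f/(1−f), so D = Cmin,ss·Vd·(1−f)/f.
D = 13 × 20 × (1−f)/f ≈ 13 × 20 × 3.00000 ≈ 780.00 mg.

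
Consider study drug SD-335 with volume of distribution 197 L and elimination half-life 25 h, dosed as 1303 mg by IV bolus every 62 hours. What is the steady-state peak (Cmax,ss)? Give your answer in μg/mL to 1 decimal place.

τ/t½ = 62/25 ≈ 2.48, so fraction remaining f = (1/2)^(62/25) ≈ 0.1792.
Accumulation ratio R = 1/(1 − f) ≈ 1/0.8208 ≈ 1.2183.
Single-dose peak C₀ = D/Vd = 1303/197 ≈ 6.614 μg/mL.
Steady-state peak Cmax,ss = C₀·R ≈ 6.614 × 1.2183 ≈ 8.058 μg/mL.

8.1 μg/mL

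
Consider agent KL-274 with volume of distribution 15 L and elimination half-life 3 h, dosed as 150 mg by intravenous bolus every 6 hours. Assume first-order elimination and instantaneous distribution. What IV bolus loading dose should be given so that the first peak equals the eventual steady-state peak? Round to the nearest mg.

200 mg

f = (1/2)^(6/3) ≈ 0.250000; accumulation ratio R = 1/(1−f) ≈ 1.33333.
Loading dose to hit Cmax,ss on first dose: D_load = D_maint·R ≈ 150 × 1.33333 ≈ 200.00 mg.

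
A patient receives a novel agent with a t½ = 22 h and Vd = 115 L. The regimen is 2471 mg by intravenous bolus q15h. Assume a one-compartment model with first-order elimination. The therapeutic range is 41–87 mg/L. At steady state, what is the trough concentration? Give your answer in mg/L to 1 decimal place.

Over one 15-h interval, 15/22 ≈ 0.68182 half-lives elapse, leaving f ≈ 0.6234 of each dose.
Accumulation ratio R = 1/(1 − f) ≈ 1/0.3766 ≈ 2.6553.
Single-dose peak C₀ = D/Vd = 2471/115 ≈ 21.487 mg/L.
Steady-state peak Cmax,ss = C₀·R ≈ 21.487 × 2.6553 ≈ 57.054 mg/L.
One interval later, Cmin,ss = Cmax,ss·e^(−kτ) ≈ 57.054 × 0.6234 ≈ 35.567 mg/L.
Trough 35.6 mg/L vs MEC 41 mg/L: subtherapeutic.

35.6 mg/L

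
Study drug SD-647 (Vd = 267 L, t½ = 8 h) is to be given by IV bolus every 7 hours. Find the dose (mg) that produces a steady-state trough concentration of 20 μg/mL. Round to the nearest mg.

4454 mg

τ/t½ = 7/8 ≈ 0.875, so f = (1/2)^(7/8) ≈ 0.545254.
Cmin,ss = (D/Vd)·f/(1−f), so D = Cmin,ss·Vd·(1−f)/f.
D = 20 × 267 × (1−f)/f ≈ 20 × 267 × 0.83401 ≈ 4453.61 mg.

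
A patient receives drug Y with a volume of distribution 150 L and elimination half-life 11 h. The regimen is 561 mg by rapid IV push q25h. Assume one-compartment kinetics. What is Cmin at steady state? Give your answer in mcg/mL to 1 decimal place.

1.0 mcg/mL

Over one 25-h interval, 25/11 ≈ 2.2727 half-lives elapse, leaving f ≈ 0.2069 of each dose.
At steady state, accumulation factor R = 1/(1 − e^(−kτ)) ≈ 1.2609.
Single-dose peak C₀ = D/Vd = 561/150 ≈ 3.740 mcg/mL.
Cmax,ss = C₀/(1 − f) ≈ 3.740/0.7931 ≈ 4.716 mcg/mL.
Steady-state trough Cmin,ss = Cmax,ss·f ≈ 4.716 × 0.2069 ≈ 0.976 mcg/mL.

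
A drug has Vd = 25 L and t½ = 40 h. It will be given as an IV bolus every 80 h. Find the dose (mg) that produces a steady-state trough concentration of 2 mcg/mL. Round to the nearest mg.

150 mg

τ/t½ = 80/40 ≈ 2, so f = (1/2)^(80/40) ≈ 0.250000.
Cmin,ss = (D/Vd)·f/(1−f), so D = Cmin,ss·Vd·(1−f)/f.
D = 2 × 25 × (1−f)/f ≈ 2 × 25 × 3.00000 ≈ 150.00 mg.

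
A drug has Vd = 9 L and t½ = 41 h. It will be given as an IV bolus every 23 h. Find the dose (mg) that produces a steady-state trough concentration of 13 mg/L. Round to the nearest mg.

56 mg

τ/t½ = 23/41 ≈ 0.56098, so f = (1/2)^(23/41) ≈ 0.677844.
Cmin,ss = (D/Vd)·f/(1−f), so D = Cmin,ss·Vd·(1−f)/f.
D = 13 × 9 × (1−f)/f ≈ 13 × 9 × 0.47527 ≈ 55.61 mg.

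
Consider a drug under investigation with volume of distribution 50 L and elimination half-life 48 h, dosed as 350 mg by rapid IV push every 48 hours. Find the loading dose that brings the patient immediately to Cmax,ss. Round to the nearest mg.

700 mg

f = (1/2)^(48/48) ≈ 0.500000; accumulation ratio R = 1/(1−f) ≈ 2.00000.
Loading dose to hit Cmax,ss on first dose: D_load = D_maint·R ≈ 350 × 2.00000 ≈ 700.00 mg.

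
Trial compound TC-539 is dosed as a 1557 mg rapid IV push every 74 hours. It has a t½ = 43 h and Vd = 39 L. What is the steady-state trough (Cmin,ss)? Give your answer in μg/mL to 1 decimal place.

17.4 μg/mL

τ/t½ = 74/43 ≈ 1.7209, so fraction remaining f = (1/2)^(74/43) ≈ 0.3034.
Accumulation ratio R = 1/(1 − f) ≈ 1/0.6966 ≈ 1.4355.
Single-dose peak C₀ = D/Vd = 1557/39 ≈ 39.923 μg/mL.
Cmax,ss = C₀/(1 − f) ≈ 39.923/0.6966 ≈ 57.311 μg/mL.
One interval later, Cmin,ss = Cmax,ss·e^(−kτ) ≈ 57.311 × 0.3034 ≈ 17.388 μg/mL.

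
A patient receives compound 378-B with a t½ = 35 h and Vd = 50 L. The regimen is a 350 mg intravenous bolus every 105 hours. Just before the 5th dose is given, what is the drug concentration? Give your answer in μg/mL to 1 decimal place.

f = (1/2)^(τ/t½) = (1/2)^(105/35) ≈ 0.1250.
C₀ = D/Vd = 350/50 ≈ 7.000 μg/mL.
Before the 5th dose, 4 doses have been given. Superposition: Cmin = C₀·(f + f² + … + f^4).
≈ 7.000 × (0.1250 + 0.0156 + 0.0020 + 0.0002) ≈ 7.000 × 0.1428 ≈ 1.000 μg/mL.

1.0 μg/mL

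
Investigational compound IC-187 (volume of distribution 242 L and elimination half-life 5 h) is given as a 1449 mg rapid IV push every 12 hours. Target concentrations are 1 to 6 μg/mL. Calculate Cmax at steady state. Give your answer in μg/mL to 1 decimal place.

7.4 μg/mL

τ/t½ = 12/5 ≈ 2.4, so fraction remaining f = (1/2)^(12/5) ≈ 0.1895.
At steady state, accumulation factor R = 1/(1 − e^(−kτ)) ≈ 1.2338.
Each bolus raises the concentration by D/Vd = 1449/242 ≈ 5.988 μg/mL.
Steady-state peak Cmax,ss = C₀·R ≈ 5.988 × 1.2338 ≈ 7.388 μg/mL.
Peak 7.4 μg/mL vs MTC 6 μg/mL: exceeds toxic threshold.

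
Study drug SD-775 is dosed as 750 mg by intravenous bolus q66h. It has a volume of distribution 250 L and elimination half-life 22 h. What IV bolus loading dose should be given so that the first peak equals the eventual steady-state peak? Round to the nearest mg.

857 mg

f = (1/2)^(66/22) ≈ 0.125000; accumulation ratio R = 1/(1−f) ≈ 1.14286.
Loading dose to hit Cmax,ss on first dose: D_load = D_maint·R ≈ 750 × 1.14286 ≈ 857.14 mg.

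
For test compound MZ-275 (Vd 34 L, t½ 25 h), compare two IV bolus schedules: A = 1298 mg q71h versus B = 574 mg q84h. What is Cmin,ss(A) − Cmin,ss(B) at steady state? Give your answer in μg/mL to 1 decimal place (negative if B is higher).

4.4 μg/mL

Regimen A: f = (1/2)^(71/25) ≈ 0.1397; Cmin,ss = (1298/34)·f/(1−f) ≈ 6.199 μg/mL.
Regimen B: f = (1/2)^(84/25) ≈ 0.0974; Cmin,ss = (574/34)·f/(1−f) ≈ 1.822 μg/mL.
Difference ≈ 6.199 − 1.822 ≈ 4.377 μg/mL.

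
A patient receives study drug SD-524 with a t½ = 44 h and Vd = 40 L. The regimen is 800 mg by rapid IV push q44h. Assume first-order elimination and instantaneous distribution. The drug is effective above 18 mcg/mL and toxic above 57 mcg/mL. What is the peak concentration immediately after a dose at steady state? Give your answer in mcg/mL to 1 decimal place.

40.0 mcg/mL

τ = 44 h = 1 half-life, so f = (1/2)^1 = 0.5.
Accumulation ratio R = 1/(1 − f) = 1/0.5 = 2/1.
Single-dose peak C₀ = D/Vd = 800/40 = 20 mcg/mL.
Steady-state peak Cmax,ss = C₀·R = 20 × 2/1 ≈ 40.000 mcg/mL.
Peak 40.0 mcg/mL vs MTC 57 mcg/mL: below toxic threshold.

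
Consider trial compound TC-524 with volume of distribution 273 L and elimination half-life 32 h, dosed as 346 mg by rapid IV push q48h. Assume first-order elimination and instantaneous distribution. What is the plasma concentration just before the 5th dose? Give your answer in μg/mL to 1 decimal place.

0.7 μg/mL

f = (1/2)^(τ/t½) = (1/2)^(48/32) ≈ 0.3536.
C₀ = D/Vd = 346/273 ≈ 1.267 μg/mL.
Before the 5th dose, 4 doses have been given. Superposition: Cmin = C₀·(f + f² + … + f^4).
≈ 1.267 × (0.3536 + 0.1250 + 0.0442 + 0.0156) ≈ 1.267 × 0.5384 ≈ 0.682 μg/mL.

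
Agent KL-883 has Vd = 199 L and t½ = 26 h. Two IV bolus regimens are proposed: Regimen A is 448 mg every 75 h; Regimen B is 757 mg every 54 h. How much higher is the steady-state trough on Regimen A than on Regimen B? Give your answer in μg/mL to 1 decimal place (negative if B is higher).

-0.8 μg/mL

Regimen A: f = (1/2)^(75/26) ≈ 0.1354; Cmin,ss = (448/199)·f/(1−f) ≈ 0.353 μg/mL.
Regimen B: f = (1/2)^(54/26) ≈ 0.2370; Cmin,ss = (757/199)·f/(1−f) ≈ 1.182 μg/mL.
Difference ≈ 0.353 − 1.182 ≈ -0.829 μg/mL.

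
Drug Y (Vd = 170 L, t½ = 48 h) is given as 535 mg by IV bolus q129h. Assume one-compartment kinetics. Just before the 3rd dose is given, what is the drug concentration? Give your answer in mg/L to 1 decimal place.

f = (1/2)^(τ/t½) = (1/2)^(129/48) ≈ 0.1552.
C₀ = D/Vd = 535/170 ≈ 3.147 mg/L.
Before the 3rd dose, 2 doses have been given. Superposition: Cmin = C₀·(f + f²).
≈ 3.147 × (0.1552 + 0.0241) ≈ 3.147 × 0.1793 ≈ 0.564 mg/L.

0.6 mg/L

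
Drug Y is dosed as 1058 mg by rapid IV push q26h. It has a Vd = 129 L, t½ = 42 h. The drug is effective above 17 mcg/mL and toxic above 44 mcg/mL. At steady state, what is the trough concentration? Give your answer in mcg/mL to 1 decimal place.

15.3 mcg/mL

Over one 26-h interval, 26/42 ≈ 0.61905 half-lives elapse, leaving f ≈ 0.6511 of each dose.
Accumulation ratio R = 1/(1 − f) ≈ 1/0.3489 ≈ 2.8662.
Single-dose peak C₀ = D/Vd = 1058/129 ≈ 8.202 mcg/mL.
Cmax,ss = C₀/(1 − f) ≈ 8.202/0.3489 ≈ 23.508 mcg/mL.
One interval later, Cmin,ss = Cmax,ss·e^(−kτ) ≈ 23.508 × 0.6511 ≈ 15.306 mcg/mL.
Trough 15.3 mcg/mL vs MEC 17 mcg/mL: subtherapeutic.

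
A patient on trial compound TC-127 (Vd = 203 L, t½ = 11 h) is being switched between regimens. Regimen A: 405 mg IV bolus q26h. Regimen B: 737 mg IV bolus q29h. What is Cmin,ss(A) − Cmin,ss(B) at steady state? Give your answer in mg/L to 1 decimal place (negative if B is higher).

Regimen A: f = (1/2)^(26/11) ≈ 0.1943; Cmin,ss = (405/203)·f/(1−f) ≈ 0.481 mg/L.
Regimen B: f = (1/2)^(29/11) ≈ 0.1608; Cmin,ss = (737/203)·f/(1−f) ≈ 0.696 mg/L.
Difference ≈ 0.481 − 0.696 ≈ -0.215 mg/L.

-0.2 mg/L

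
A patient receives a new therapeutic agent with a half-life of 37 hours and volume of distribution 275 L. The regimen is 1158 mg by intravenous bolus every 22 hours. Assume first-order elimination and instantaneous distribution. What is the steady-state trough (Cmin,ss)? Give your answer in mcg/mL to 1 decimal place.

τ/t½ = 22/37 ≈ 0.59459, so fraction remaining f = (1/2)^(22/37) ≈ 0.6622.
Each bolus raises the concentration by D/Vd = 1158/275 ≈ 4.211 mcg/mL.
Steady-state trough Cmin,ss = C₀·f/(1−f) ≈ 4.211 × 0.6622/0.3378 ≈ 8.255 mcg/mL.

8.3 mcg/mL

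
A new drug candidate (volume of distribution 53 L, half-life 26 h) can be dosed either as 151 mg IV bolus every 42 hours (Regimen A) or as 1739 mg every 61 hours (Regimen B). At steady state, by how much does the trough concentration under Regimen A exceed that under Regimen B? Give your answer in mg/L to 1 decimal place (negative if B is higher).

-6.7 mg/L

Regimen A: f = (1/2)^(42/26) ≈ 0.3264; Cmin,ss = (151/53)·f/(1−f) ≈ 1.381 mg/L.
Regimen B: f = (1/2)^(61/26) ≈ 0.1967; Cmin,ss = (1739/53)·f/(1−f) ≈ 8.034 mg/L.
Difference ≈ 1.381 − 8.034 ≈ -6.653 mg/L.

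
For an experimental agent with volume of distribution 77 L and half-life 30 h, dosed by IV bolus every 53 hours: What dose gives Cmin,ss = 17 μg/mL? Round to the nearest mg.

3145 mg

τ/t½ = 53/30 ≈ 1.7667, so f = (1/2)^(53/30) ≈ 0.293887.
Cmin,ss = (D/Vd)·f/(1−f), so D = Cmin,ss·Vd·(1−f)/f.
D = 17 × 77 × (1−f)/f ≈ 17 × 77 × 2.40267 ≈ 3145.10 mg.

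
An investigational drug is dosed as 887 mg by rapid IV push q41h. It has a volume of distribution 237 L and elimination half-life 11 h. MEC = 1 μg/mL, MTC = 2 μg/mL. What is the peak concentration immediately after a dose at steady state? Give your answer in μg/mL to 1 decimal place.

Over one 41-h interval, 41/11 ≈ 3.7273 half-lives elapse, leaving f ≈ 0.0755 of each dose.
At steady state, accumulation factor R = 1/(1 − e^(−kτ)) ≈ 1.0817.
Single-dose peak C₀ = D/Vd = 887/237 ≈ 3.743 μg/mL.
Steady-state peak Cmax,ss = C₀·R ≈ 3.743 × 1.0817 ≈ 4.049 μg/mL.
Peak 4.0 μg/mL vs MTC 2 μg/mL: exceeds toxic threshold.

4.0 μg/mL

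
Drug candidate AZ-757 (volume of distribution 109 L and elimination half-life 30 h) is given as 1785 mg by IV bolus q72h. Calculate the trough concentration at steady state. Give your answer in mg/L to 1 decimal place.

3.8 mg/L

k = ln2/t½ = ln2/30 ≈ 0.023105 h⁻¹; fraction remaining f = e^(−kτ) = e^(−0.023105×72) ≈ 0.1895.
Single-dose peak C₀ = D/Vd = 1785/109 ≈ 16.376 mg/L.
Steady-state trough Cmin,ss = C₀·f/(1−f) ≈ 16.376 × 0.1895/0.8105 ≈ 3.829 mg/L.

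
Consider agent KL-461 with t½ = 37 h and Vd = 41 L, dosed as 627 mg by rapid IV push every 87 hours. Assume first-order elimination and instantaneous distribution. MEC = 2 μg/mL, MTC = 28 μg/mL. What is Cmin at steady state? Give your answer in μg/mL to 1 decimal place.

3.7 μg/mL

τ/t½ = 87/37 ≈ 2.3514, so fraction remaining f = (1/2)^(87/37) ≈ 0.1960.
Each bolus raises the concentration by D/Vd = 627/41 ≈ 15.293 μg/mL.
Steady-state trough Cmin,ss = C₀·f/(1−f) ≈ 15.293 × 0.1960/0.8040 ≈ 3.728 μg/mL.
Trough 3.7 μg/mL vs MEC 2 μg/mL: adequate.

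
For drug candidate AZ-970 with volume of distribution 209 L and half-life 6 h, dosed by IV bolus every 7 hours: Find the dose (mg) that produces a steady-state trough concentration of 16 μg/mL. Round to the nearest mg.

τ/t½ = 7/6 ≈ 1.1667, so f = (1/2)^(7/6) ≈ 0.445449.
Cmin,ss = (D/Vd)·f/(1−f), so D = Cmin,ss·Vd·(1−f)/f.
D = 16 × 209 × (1−f)/f ≈ 16 × 209 × 1.24493 ≈ 4163.05 mg.

4163 mg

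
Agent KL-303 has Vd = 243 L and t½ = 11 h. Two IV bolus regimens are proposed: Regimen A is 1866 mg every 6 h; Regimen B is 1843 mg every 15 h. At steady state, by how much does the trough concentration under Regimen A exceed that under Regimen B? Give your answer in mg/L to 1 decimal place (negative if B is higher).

11.9 mg/L

Regimen A: f = (1/2)^(6/11) ≈ 0.6852; Cmin,ss = (1866/243)·f/(1−f) ≈ 16.714 mg/L.
Regimen B: f = (1/2)^(15/11) ≈ 0.3886; Cmin,ss = (1843/243)·f/(1−f) ≈ 4.821 mg/L.
Difference ≈ 16.714 − 4.821 ≈ 11.893 mg/L.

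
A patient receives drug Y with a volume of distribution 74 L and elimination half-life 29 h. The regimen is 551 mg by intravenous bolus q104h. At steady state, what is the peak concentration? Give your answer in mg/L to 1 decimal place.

8.1 mg/L

Over one 104-h interval, 104/29 ≈ 3.5862 half-lives elapse, leaving f ≈ 0.0833 of each dose.
At steady state, accumulation factor R = 1/(1 − e^(−kτ)) ≈ 1.0909.
Single-dose peak C₀ = D/Vd = 551/74 ≈ 7.446 mg/L.
Steady-state peak Cmax,ss = C₀·R ≈ 7.446 × 1.0909 ≈ 8.123 mg/L.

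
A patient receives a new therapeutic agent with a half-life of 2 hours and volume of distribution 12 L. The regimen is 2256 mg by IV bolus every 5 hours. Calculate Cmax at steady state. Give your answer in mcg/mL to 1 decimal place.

Over one 5-h interval, 5/2 ≈ 2.5 half-lives elapse, leaving f ≈ 0.1768 of each dose.
Accumulation ratio R = 1/(1 − f) ≈ 1/0.8232 ≈ 1.2148.
Single-dose peak C₀ = D/Vd = 2256/12 ≈ 188.000 mcg/mL.
Steady-state peak Cmax,ss = C₀·R ≈ 188.000 × 1.2148 ≈ 228.382 mcg/mL.

228.4 mcg/mL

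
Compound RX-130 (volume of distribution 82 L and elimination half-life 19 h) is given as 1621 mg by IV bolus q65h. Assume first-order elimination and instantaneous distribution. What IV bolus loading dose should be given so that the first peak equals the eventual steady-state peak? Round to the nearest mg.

f = (1/2)^(65/19) ≈ 0.093360; accumulation ratio R = 1/(1−f) ≈ 1.10297.
Loading dose to hit Cmax,ss on first dose: D_load = D_maint·R ≈ 1621 × 1.10297 ≈ 1787.91 mg.

1788 mg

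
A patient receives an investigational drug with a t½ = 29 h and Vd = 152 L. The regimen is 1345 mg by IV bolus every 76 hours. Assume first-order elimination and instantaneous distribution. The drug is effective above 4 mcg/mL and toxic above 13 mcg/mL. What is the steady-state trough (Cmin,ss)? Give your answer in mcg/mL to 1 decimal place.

1.7 mcg/mL

k = ln2/t½ = ln2/29 ≈ 0.023902 h⁻¹; fraction remaining f = e^(−kτ) = e^(−0.023902×76) ≈ 0.1626.
At steady state, accumulation factor R = 1/(1 − e^(−kτ)) ≈ 1.1942.
Single-dose peak C₀ = D/Vd = 1345/152 ≈ 8.849 mcg/mL.
Cmax,ss = C₀/(1 − f) ≈ 8.849/0.8374 ≈ 10.567 mcg/mL.
Steady-state trough Cmin,ss = Cmax,ss·f ≈ 10.567 × 0.1626 ≈ 1.718 mcg/mL.
Trough 1.7 mcg/mL vs MEC 4 mcg/mL: subtherapeutic.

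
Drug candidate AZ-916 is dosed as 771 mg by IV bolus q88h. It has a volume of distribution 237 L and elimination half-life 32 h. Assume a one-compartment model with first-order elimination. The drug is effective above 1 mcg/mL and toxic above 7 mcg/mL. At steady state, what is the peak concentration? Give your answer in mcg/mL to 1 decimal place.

3.8 mcg/mL

τ/t½ = 88/32 ≈ 2.75, so fraction remaining f = (1/2)^(88/32) ≈ 0.1487.
Accumulation ratio R = 1/(1 − f) ≈ 1/0.8513 ≈ 1.1747.
Each bolus raises the concentration by D/Vd = 771/237 ≈ 3.253 mcg/mL.
Steady-state peak Cmax,ss = C₀·R ≈ 3.253 × 1.1747 ≈ 3.821 mcg/mL.
Peak 3.8 mcg/mL vs MTC 7 mcg/mL: below toxic threshold.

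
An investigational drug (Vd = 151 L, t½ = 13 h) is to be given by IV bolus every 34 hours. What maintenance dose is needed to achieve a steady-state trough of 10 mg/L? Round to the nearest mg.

τ/t½ = 34/13 ≈ 2.6154, so f = (1/2)^(34/13) ≈ 0.163189.
Cmin,ss = (D/Vd)·f/(1−f), so D = Cmin,ss·Vd·(1−f)/f.
D = 10 × 151 × (1−f)/f ≈ 10 × 151 × 5.12786 ≈ 7743.07 mg.

7743 mg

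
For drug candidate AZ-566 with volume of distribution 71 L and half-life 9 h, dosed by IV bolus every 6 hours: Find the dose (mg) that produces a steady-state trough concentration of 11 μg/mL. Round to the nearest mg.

τ/t½ = 6/9 ≈ 0.66667, so f = (1/2)^(6/9) ≈ 0.629961.
Cmin,ss = (D/Vd)·f/(1−f), so D = Cmin,ss·Vd·(1−f)/f.
D = 11 × 71 × (1−f)/f ≈ 11 × 71 × 0.58740 ≈ 458.76 mg.

459 mg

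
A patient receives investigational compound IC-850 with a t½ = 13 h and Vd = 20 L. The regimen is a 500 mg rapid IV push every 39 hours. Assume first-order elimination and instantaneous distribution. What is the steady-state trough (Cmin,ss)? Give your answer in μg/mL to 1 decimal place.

τ = 39 h = 3 half-lives, so f = (1/2)^3 = 0.125.
Accumulation ratio R = 1/(1 − f) = 1/0.875 = 8/7.
Single-dose peak C₀ = D/Vd = 500/20 = 25 μg/mL.
Steady-state peak Cmax,ss = C₀·R = 25 × 8/7 ≈ 28.571 μg/mL.
Steady-state trough Cmin,ss = Cmax,ss·f ≈ 28.571 × 0.125 ≈ 3.571 μg/mL.

3.6 μg/mL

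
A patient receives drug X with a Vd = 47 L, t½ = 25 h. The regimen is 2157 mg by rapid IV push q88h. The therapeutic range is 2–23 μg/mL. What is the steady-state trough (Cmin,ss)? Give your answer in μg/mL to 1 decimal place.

k = ln2/t½ = ln2/25 ≈ 0.027726 h⁻¹; fraction remaining f = e^(−kτ) = e^(−0.027726×88) ≈ 0.0872.
Each bolus raises the concentration by D/Vd = 2157/47 ≈ 45.894 μg/mL.
Steady-state trough Cmin,ss = C₀·f/(1−f) ≈ 45.894 × 0.0872/0.9128 ≈ 4.384 μg/mL.
Trough 4.4 μg/mL vs MEC 2 μg/mL: adequate.

4.4 μg/mL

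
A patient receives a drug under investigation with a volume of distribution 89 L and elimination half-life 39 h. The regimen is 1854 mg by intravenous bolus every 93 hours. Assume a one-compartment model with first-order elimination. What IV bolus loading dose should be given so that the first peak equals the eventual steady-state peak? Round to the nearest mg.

2293 mg

f = (1/2)^(93/39) ≈ 0.191496; accumulation ratio R = 1/(1−f) ≈ 1.23685.
Loading dose to hit Cmax,ss on first dose: D_load = D_maint·R ≈ 1854 × 1.23685 ≈ 2293.12 mg.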